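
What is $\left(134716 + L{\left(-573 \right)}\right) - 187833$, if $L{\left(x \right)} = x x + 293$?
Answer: $275505$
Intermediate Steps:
$L{\left(x \right)} = 293 + x^{2}$ ($L{\left(x \right)} = x^{2} + 293 = 293 + x^{2}$)
$\left(134716 + L{\left(-573 \right)}\right) - 187833 = \left(134716 + \left(293 + \left(-573\right)^{2}\right)\right) - 187833 = \left(134716 + \left(293 + 328329\right)\right) - 187833 = \left(134716 + 328622\right) - 187833 = 463338 - 187833 = 275505$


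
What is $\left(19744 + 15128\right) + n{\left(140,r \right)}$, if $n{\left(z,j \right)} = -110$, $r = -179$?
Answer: $34762$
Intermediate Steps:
$\left(19744 + 15128\right) + n{\left(140,r \right)} = \left(19744 + 15128\right) - 110 = 34872 - 110 = 34762$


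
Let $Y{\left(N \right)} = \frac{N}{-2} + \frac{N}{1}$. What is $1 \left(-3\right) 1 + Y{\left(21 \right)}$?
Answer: $\frac{15}{2} \approx 7.5$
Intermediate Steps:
$Y{\left(N \right)} = \frac{N}{2}$ ($Y{\left(N \right)} = N \left(- \frac{1}{2}\right) + N 1 = - \frac{N}{2} + N = \frac{N}{2}$)
$1 \left(-3\right) 1 + Y{\left(21 \right)} = 1 \left(-3\right) 1 + \frac{1}{2} \cdot 21 = \left(-3\right) 1 + \frac{21}{2} = -3 + \frac{21}{2} = \frac{15}{2}$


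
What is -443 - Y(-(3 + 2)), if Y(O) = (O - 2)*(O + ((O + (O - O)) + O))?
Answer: -548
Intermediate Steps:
Y(O) = 3*O*(-2 + O) (Y(O) = (-2 + O)*(O + ((O + 0) + O)) = (-2 + O)*(O + (O + O)) = (-2 + O)*(O + 2*O) = (-2 + O)*(3*O) = 3*O*(-2 + O))
-443 - Y(-(3 + 2)) = -443 - 3*(-(3 + 2))*(-2 - (3 + 2)) = -443 - 3*(-1*5)*(-2 - 1*5) = -443 - 3*(-5)*(-2 - 5) = -443 - 3*(-5)*(-7) = -443 - 1*105 = -443 - 105 = -548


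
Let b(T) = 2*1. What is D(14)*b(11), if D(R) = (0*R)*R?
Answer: 0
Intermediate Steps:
b(T) = 2
D(R) = 0 (D(R) = 0*R = 0)
D(14)*b(11) = 0*2 = 0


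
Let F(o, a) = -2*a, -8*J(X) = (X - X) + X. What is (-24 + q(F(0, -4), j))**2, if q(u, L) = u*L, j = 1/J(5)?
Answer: 33856/25 ≈ 1354.2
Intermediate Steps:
J(X) = -X/8 (J(X) = -((X - X) + X)/8 = -(0 + X)/8 = -X/8)
j = -8/5 (j = 1/(-1/8*5) = 1/(-5/8) = -8/5 ≈ -1.6000)
q(u, L) = L*u
(-24 + q(F(0, -4), j))**2 = (-24 - (-16)*(-4)/5)**2 = (-24 - 8/5*8)**2 = (-24 - 64/5)**2 = (-184/5)**2 = 33856/25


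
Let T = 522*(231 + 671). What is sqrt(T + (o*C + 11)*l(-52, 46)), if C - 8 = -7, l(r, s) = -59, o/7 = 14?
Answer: sqrt(464413) ≈ 681.48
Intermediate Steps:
o = 98 (o = 7*14 = 98)
C = 1 (C = 8 - 7 = 1)
T = 470844 (T = 522*902 = 470844)
sqrt(T + (o*C + 11)*l(-52, 46)) = sqrt(470844 + (98*1 + 11)*(-59)) = sqrt(470844 + (98 + 11)*(-59)) = sqrt(470844 + 109*(-59)) = sqrt(470844 - 6431) = sqrt(464413)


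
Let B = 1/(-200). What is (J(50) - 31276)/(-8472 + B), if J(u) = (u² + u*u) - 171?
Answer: 5289400/1694401 ≈ 3.1217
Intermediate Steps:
J(u) = -171 + 2*u² (J(u) = (u² + u²) - 171 = 2*u² - 171 = -171 + 2*u²)
B = -1/200 ≈ -0.0050000
(J(50) - 31276)/(-8472 + B) = ((-171 + 2*50²) - 31276)/(-8472 - 1/200) = ((-171 + 2*2500) - 31276)/(-1694401/200) = ((-171 + 5000) - 31276)*(-200/1694401) = (4829 - 31276)*(-200/1694401) = -26447*(-200/1694401) = 5289400/1694401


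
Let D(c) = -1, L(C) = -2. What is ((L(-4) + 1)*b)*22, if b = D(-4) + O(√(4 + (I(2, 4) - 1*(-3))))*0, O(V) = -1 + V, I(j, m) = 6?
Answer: 22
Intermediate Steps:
b = -1 (b = -1 + (-1 + √(4 + (6 - 1*(-3))))*0 = -1 + (-1 + √(4 + (6 + 3)))*0 = -1 + (-1 + √(4 + 9))*0 = -1 + (-1 + √13)*0 = -1 + 0 = -1)
((L(-4) + 1)*b)*22 = ((-2 + 1)*(-1))*22 = -1*(-1)*22 = 1*22 = 22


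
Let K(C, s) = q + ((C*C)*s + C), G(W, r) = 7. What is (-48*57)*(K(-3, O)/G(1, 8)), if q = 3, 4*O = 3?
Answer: -18468/7 ≈ -2638.3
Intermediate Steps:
O = 3/4 (O = (1/4)*3 = 3/4 ≈ 0.75000)
K(C, s) = 3 + C + s*C**2 (K(C, s) = 3 + ((C*C)*s + C) = 3 + (C**2*s + C) = 3 + (s*C**2 + C) = 3 + (C + s*C**2) = 3 + C + s*C**2)
(-48*57)*(K(-3, O)/G(1, 8)) = (-48*57)*((3 - 3 + (3/4)*(-3)**2)/7) = -2736*(3 - 3 + (3/4)*9)/7 = -2736*(3 - 3 + 27/4)/7 = -18468/7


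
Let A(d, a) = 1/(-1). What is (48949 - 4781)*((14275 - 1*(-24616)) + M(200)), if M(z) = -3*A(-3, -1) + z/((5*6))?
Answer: 5154493936/3 ≈ 1.7182e+9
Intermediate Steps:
A(d, a) = -1
M(z) = 3 + z/30 (M(z) = -3*(-1) + z/((5*6)) = 3 + z/30)
(48949 - 4781)*((14275 - 1*(-24616)) + M(200)) = (48949 - 4781)*((14275 - 1*(-24616)) + (3 + (1/30)*200)) = 44168*((14275 + 24616) + (3 + 20/3)) = 44168*(38891 + 29/3) = 44168*(116702/3) = 5154493936/3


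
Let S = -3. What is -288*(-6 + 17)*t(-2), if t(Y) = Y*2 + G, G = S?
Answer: 22176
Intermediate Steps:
G = -3
t(Y) = -3 + 2*Y (t(Y) = Y*2 - 3 = 2*Y - 3 = -3 + 2*Y)
-288*(-6 + 17)*t(-2) = -288*(-6 + 17)*(-3 + 2*(-2)) = -3168*(-3 - 4) = -3168*(-7) = -288*(-77) = 22176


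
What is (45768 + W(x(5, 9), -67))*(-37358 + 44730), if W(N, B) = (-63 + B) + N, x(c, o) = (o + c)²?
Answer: 337888248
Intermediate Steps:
x(c, o) = (c + o)²
W(N, B) = -63 + B + N
(45768 + W(x(5, 9), -67))*(-37358 + 44730) = (45768 + (-63 - 67 + (5 + 9)²))*(-37358 + 44730) = (45768 + (-63 - 67 + 14²))*7372 = (45768 + (-63 - 67 + 196))*7372 = (45768 + 66)*7372 = 45834*7372 = 337888248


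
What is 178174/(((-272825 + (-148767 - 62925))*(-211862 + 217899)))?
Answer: -178174/2925029129 ≈ -6.0914e-5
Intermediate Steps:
178174/(((-272825 + (-148767 - 62925))*(-211862 + 217899))) = 178174/(((-272825 - 211692)*6037)) = 178174/((-484517*6037)) = 178174/(-2925029129) = 178174*(-1/2925029129) = -178174/2925029129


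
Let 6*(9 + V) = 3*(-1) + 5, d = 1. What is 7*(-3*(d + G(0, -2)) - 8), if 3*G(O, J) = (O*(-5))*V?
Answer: -77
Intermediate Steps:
V = -26/3 (V = -9 + (3*(-1) + 5)/6 = -9 + (-3 + 5)/6 = -9 + (⅙)*2 = -9 + ⅓ = -26/3 ≈ -8.6667)
G(O, J) = 130*O/9 (G(O, J) = ((O*(-5))*(-26/3))/3 = (-5*O*(-26/3))/3 = (130*O/3)/3 = 130*O/9)
7*(-3*(d + G(0, -2)) - 8) = 7*(-3*(1 + (130/9)*0) - 8) = 7*(-3*(1 + 0) - 8) = 7*(-3*1 - 8) = 7*(-3 - 8) = 7*(-11) = -77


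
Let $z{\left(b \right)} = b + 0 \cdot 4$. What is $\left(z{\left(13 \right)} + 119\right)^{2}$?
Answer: $17424$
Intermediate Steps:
$z{\left(b \right)} = b$ ($z{\left(b \right)} = b + 0 = b$)
$\left(z{\left(13 \right)} + 119\right)^{2} = \left(13 + 119\right)^{2} = 132^{2} = 17424$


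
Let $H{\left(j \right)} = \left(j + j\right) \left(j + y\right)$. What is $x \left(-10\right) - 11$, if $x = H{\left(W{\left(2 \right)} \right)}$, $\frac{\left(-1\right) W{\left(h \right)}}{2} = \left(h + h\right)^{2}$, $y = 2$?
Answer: $-19211$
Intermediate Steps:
$W{\left(h \right)} = - 8 h^{2}$ ($W{\left(h \right)} = - 2 \left(h + h\right)^{2} = - 2 \left(2 h\right)^{2} = - 2 \cdot 4 h^{2} = - 8 h^{2}$)
$H{\left(j \right)} = 2 j \left(2 + j\right)$ ($H{\left(j \right)} = \left(j + j\right) \left(j + 2\right) = 2 j \left(2 + j\right)$)
$x = 1920$ ($x = 2 \left(- 8 \cdot 2^{2}\right) \left(2 - 8 \cdot 2^{2}\right) = 2 \left(\left(-8\right) 4\right) \left(2 - 32\right) = 2 \left(-32\right) \left(2 - 32\right) = 2 \left(-32\right) \left(-30\right) = 1920$)
$x \left(-10\right) - 11 = 1920 \left(-10\right) - 11 = -19200 - 11 = -19211$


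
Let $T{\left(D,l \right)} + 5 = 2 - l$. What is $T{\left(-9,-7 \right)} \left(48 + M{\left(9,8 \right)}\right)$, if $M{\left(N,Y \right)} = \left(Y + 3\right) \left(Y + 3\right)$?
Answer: $676$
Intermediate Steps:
$M{\left(N,Y \right)} = \left(3 + Y\right)^{2}$ ($M{\left(N,Y \right)} = \left(3 + Y\right) \left(3 + Y\right) = \left(3 + Y\right)^{2}$)
$T{\left(D,l \right)} = -3 - l$ ($T{\left(D,l \right)} = -5 - \left(-2 + l\right) = -3 - l$)
$T{\left(-9,-7 \right)} \left(48 + M{\left(9,8 \right)}\right) = \left(-3 - -7\right) \left(48 + \left(3 + 8\right)^{2}\right) = \left(-3 + 7\right) \left(48 + 11^{2}\right) = 4 \left(48 + 121\right) = 4 \cdot 169 = 676$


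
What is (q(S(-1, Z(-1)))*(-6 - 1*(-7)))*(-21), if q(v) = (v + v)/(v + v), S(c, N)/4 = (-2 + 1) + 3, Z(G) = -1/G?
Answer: -21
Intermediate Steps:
S(c, N) = 8 (S(c, N) = 4*((-2 + 1) + 3) = 4*(-1 + 3) = 4*2 = 8)
q(v) = 1 (q(v) = (2*v)/((2*v)) = (2*v)*(1/(2*v)) = 1)
(q(S(-1, Z(-1)))*(-6 - 1*(-7)))*(-21) = (1*(-6 - 1*(-7)))*(-21) = (1*(-6 + 7))*(-21) = (1*1)*(-21) = 1*(-21) = -21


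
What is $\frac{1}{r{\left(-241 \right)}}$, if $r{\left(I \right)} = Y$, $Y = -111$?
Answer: $- \frac{1}{111} \approx -0.009009$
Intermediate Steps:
$r{\left(I \right)} = -111$
$\frac{1}{r{\left(-241 \right)}} = \frac{1}{-111} = - \frac{1}{111}$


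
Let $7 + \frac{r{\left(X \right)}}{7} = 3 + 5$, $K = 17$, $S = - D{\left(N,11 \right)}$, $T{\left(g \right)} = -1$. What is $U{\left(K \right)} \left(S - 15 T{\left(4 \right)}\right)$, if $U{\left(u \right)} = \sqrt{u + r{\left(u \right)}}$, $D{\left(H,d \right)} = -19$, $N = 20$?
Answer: $68 \sqrt{6} \approx 166.57$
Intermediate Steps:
$S = 19$ ($S = \left(-1\right) \left(-19\right) = 19$)
$r{\left(X \right)} = 7$ ($r{\left(X \right)} = -49 + 7 \left(3 + 5\right) = -49 + 7 \cdot 8 = -49 + 56 = 7$)
$U{\left(u \right)} = \sqrt{7 + u}$ ($U{\left(u \right)} = \sqrt{u + 7} = \sqrt{7 + u}$)
$U{\left(K \right)} \left(S - 15 T{\left(4 \right)}\right) = \sqrt{7 + 17} \left(19 - -15\right) = \sqrt{24} \left(19 + 15\right) = 2 \sqrt{6} \cdot 34 = 68 \sqrt{6}$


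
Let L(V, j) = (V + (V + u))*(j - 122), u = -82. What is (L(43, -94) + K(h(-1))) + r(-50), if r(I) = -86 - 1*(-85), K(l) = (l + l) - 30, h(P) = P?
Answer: -897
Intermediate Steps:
K(l) = -30 + 2*l (K(l) = 2*l - 30 = -30 + 2*l)
L(V, j) = (-122 + j)*(-82 + 2*V) (L(V, j) = (V + (V - 82))*(j - 122) = (V + (-82 + V))*(-122 + j) = (-82 + 2*V)*(-122 + j) = (-122 + j)*(-82 + 2*V))
r(I) = -1 (r(I) = -86 + 85 = -1)
(L(43, -94) + K(h(-1))) + r(-50) = ((10004 - 244*43 - 82*(-94) + 2*43*(-94)) + (-30 + 2*(-1))) - 1 = ((10004 - 10492 + 7708 - 8084) + (-30 - 2)) - 1 = (-864 - 32) - 1 = -896 - 1 = -897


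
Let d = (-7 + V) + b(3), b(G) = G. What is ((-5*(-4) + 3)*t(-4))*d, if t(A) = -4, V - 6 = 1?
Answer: -276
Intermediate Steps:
V = 7 (V = 6 + 1 = 7)
d = 3 (d = (-7 + 7) + 3 = 0 + 3 = 3)
((-5*(-4) + 3)*t(-4))*d = ((-5*(-4) + 3)*(-4))*3 = ((20 + 3)*(-4))*3 = (23*(-4))*3 = -92*3 = -276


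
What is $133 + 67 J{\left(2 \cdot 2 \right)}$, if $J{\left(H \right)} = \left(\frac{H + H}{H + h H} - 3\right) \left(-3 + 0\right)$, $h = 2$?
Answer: $602$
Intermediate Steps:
$J{\left(H \right)} = 7$ ($J{\left(H \right)} = \left(\frac{H + H}{H + 2 H} - 3\right) \left(-3 + 0\right) = \left(\frac{2 H}{3 H} - 3\right) \left(-3\right) = \left(2 H \frac{1}{3 H} - 3\right) \left(-3\right) = \left(\frac{2}{3} - 3\right) \left(-3\right) = \left(- \frac{7}{3}\right) \left(-3\right) = 7$)
$133 + 67 J{\left(2 \cdot 2 \right)} = 133 + 67 \cdot 7 = 133 + 469 = 602$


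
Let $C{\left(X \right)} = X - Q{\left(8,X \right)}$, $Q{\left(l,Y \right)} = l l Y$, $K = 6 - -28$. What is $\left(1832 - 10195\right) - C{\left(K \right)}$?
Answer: $-6221$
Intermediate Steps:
$K = 34$ ($K = 6 + 28 = 34$)
$Q{\left(l,Y \right)} = Y l^{2}$ ($Q{\left(l,Y \right)} = l^{2} Y = Y l^{2}$)
$C{\left(X \right)} = - 63 X$ ($C{\left(X \right)} = X - X 8^{2} = X - X 64 = X - 64 X = - 63 X$)
$\left(1832 - 10195\right) - C{\left(K \right)} = \left(1832 - 10195\right) - \left(-63\right) 34 = -8363 - -2142 = -8363 + 2142 = -6221$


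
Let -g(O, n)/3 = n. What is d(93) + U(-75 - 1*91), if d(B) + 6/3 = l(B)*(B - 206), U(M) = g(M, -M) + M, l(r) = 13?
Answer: -2135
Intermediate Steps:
g(O, n) = -3*n
U(M) = 4*M (U(M) = -(-3)*M + M = 3*M + M = 4*M)
d(B) = -2680 + 13*B (d(B) = -2 + 13*(B - 206) = -2 + 13*(-206 + B) = -2 + (-2678 + 13*B) = -2680 + 13*B)
d(93) + U(-75 - 1*91) = (-2680 + 13*93) + 4*(-75 - 1*91) = (-2680 + 1209) + 4*(-75 - 91) = -1471 + 4*(-166) = -1471 - 664 = -2135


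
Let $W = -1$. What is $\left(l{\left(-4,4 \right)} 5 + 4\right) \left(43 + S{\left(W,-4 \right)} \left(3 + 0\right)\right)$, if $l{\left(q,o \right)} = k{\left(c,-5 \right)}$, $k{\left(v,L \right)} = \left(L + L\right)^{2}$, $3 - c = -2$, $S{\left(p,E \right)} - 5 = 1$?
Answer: $30744$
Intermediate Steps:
$S{\left(p,E \right)} = 6$ ($S{\left(p,E \right)} = 5 + 1 = 6$)
$c = 5$ ($c = 3 - -2 = 3 + 2 = 5$)
$k{\left(v,L \right)} = 4 L^{2}$ ($k{\left(v,L \right)} = \left(2 L\right)^{2} = 4 L^{2}$)
$l{\left(q,o \right)} = 100$ ($l{\left(q,o \right)} = 4 \left(-5\right)^{2} = 4 \cdot 25 = 100$)
$\left(l{\left(-4,4 \right)} 5 + 4\right) \left(43 + S{\left(W,-4 \right)} \left(3 + 0\right)\right) = \left(100 \cdot 5 + 4\right) \left(43 + 6 \left(3 + 0\right)\right) = \left(500 + 4\right) \left(43 + 6 \cdot 3\right) = 504 \left(43 + 18\right) = 504 \cdot 61 = 30744$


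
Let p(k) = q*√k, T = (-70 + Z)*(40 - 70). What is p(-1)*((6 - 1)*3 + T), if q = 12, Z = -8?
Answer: 28260*I ≈ 28260.0*I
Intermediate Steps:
T = 2340 (T = (-70 - 8)*(40 - 70) = -78*(-30) = 2340)
p(k) = 12*√k
p(-1)*((6 - 1)*3 + T) = (12*√(-1))*((6 - 1)*3 + 2340) = (12*I)*(5*3 + 2340) = (12*I)*(15 + 2340) = (12*I)*2355 = 28260*I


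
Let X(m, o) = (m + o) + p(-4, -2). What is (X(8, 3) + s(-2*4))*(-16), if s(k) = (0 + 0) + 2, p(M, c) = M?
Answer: -144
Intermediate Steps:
X(m, o) = -4 + m + o (X(m, o) = (m + o) - 4 = -4 + m + o)
s(k) = 2 (s(k) = 0 + 2 = 2)
(X(8, 3) + s(-2*4))*(-16) = ((-4 + 8 + 3) + 2)*(-16) = (7 + 2)*(-16) = 9*(-16) = -144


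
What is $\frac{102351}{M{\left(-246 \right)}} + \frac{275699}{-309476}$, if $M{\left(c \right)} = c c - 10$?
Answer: $\frac{7496867191}{9362577428} \approx 0.80073$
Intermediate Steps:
$M{\left(c \right)} = -10 + c^{2}$ ($M{\left(c \right)} = c^{2} - 10 = -10 + c^{2}$)
$\frac{102351}{M{\left(-246 \right)}} + \frac{275699}{-309476} = \frac{102351}{-10 + \left(-246\right)^{2}} + \frac{275699}{-309476} = \frac{102351}{-10 + 60516} + 275699 \left(- \frac{1}{309476}\right) = \frac{102351}{60506} - \frac{275699}{309476} = \frac{7496867191}{9362577428}$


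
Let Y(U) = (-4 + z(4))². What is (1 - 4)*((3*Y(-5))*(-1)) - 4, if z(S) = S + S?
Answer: 140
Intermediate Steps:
z(S) = 2*S
Y(U) = 16 (Y(U) = (-4 + 2*4)² = (-4 + 8)² = 4² = 16)
(1 - 4)*((3*Y(-5))*(-1)) - 4 = (1 - 4)*((3*16)*(-1)) - 4 = -144*(-1) - 4 = -3*(-48) - 4 = 144 - 4 = 140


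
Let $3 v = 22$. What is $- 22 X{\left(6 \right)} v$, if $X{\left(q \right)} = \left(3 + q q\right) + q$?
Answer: $-7260$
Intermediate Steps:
$v = \frac{22}{3}$ ($v = \frac{1}{3} \cdot 22 = \frac{22}{3} \approx 7.3333$)
$X{\left(q \right)} = 3 + q + q^{2}$ ($X{\left(q \right)} = \left(3 + q^{2}\right) + q = 3 + q + q^{2}$)
$- 22 X{\left(6 \right)} v = - 22 \left(3 + 6 + 6^{2}\right) \frac{22}{3} = - 22 \left(3 + 6 + 36\right) \frac{22}{3} = \left(-22\right) 45 \cdot \frac{22}{3} = \left(-990\right) \frac{22}{3} = -7260$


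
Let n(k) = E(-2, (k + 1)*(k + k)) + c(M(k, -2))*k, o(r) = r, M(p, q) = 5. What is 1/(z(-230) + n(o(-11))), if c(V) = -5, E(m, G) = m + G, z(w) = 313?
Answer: 1/586 ≈ 0.0017065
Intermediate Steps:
E(m, G) = G + m
n(k) = -2 - 5*k + 2*k*(1 + k) (n(k) = ((k + 1)*(k + k) - 2) - 5*k = ((1 + k)*(2*k) - 2) - 5*k = (2*k*(1 + k) - 2) - 5*k = (-2 + 2*k*(1 + k)) - 5*k = -2 - 5*k + 2*k*(1 + k))
1/(z(-230) + n(o(-11))) = 1/(313 + (-2 - 3*(-11) + 2*(-11)²)) = 1/(313 + (-2 + 33 + 2*121)) = 1/(313 + (-2 + 33 + 242)) = 1/(313 + 273) = 1/586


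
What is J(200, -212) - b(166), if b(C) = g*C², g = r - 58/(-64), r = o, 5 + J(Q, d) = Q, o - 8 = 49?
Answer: -12763757/8 ≈ -1.5955e+6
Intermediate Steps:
o = 57 (o = 8 + 49 = 57)
J(Q, d) = -5 + Q
r = 57
g = 1853/32 (g = 57 - 58/(-64) = 57 - 58*(-1)/64 = 57 - 1*(-29/32) = 57 + 29/32 = 1853/32 ≈ 57.906)
b(C) = 1853*C²/32
J(200, -212) - b(166) = (-5 + 200) - 1853*166²/32 = 195 - 1853*27556/32 = 195 - 1*12765317/8 = 195 - 12765317/8 = -12763757/8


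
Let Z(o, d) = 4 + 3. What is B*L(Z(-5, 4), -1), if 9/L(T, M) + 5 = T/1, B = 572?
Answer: 2574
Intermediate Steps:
Z(o, d) = 7
L(T, M) = 9/(-5 + T) (L(T, M) = 9/(-5 + T/1) = 9/(-5 + T*1) = 9/(-5 + T))
B*L(Z(-5, 4), -1) = 572*(9/(-5 + 7)) = 572*(9/2) = 2574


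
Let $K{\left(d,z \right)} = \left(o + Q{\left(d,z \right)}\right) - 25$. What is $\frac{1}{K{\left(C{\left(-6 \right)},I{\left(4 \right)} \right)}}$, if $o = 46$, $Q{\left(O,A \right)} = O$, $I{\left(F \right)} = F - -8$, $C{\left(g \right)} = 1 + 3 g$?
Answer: $\frac{1}{4} \approx 0.25$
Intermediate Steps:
$I{\left(F \right)} = 8 + F$ ($I{\left(F \right)} = F + 8 = 8 + F$)
$K{\left(d,z \right)} = 21 + d$ ($K{\left(d,z \right)} = \left(46 + d\right) - 25 = 21 + d$)
$\frac{1}{K{\left(C{\left(-6 \right)},I{\left(4 \right)} \right)}} = \frac{1}{21 + \left(1 + 3 \left(-6\right)\right)} = \frac{1}{21 + \left(1 - 18\right)} = \frac{1}{21 - 17} = \frac{1}{4}$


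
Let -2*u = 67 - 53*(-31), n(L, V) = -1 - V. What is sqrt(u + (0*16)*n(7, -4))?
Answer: 3*I*sqrt(95) ≈ 29.24*I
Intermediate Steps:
u = -855 (u = -(67 - 53*(-31))/2 = -(67 + 1643)/2 = -1/2*1710 = -855)
sqrt(u + (0*16)*n(7, -4)) = sqrt(-855 + (0*16)*(-1 - 1*(-4))) = sqrt(-855 + 0*(-1 + 4)) = sqrt(-855 + 0*3) = sqrt(-855 + 0) = sqrt(-855) = 3*I*sqrt(95)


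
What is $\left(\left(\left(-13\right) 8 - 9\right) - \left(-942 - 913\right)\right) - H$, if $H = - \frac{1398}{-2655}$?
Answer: $\frac{1541204}{885} \approx 1741.5$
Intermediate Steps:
$H = \frac{466}{885}$ ($H = \left(-1398\right) \left(- \frac{1}{2655}\right) = \frac{466}{885} \approx 0.52655$)
$\left(\left(\left(-13\right) 8 - 9\right) - \left(-942 - 913\right)\right) - H = \left(\left(\left(-13\right) 8 - 9\right) - \left(-942 - 913\right)\right) - \frac{466}{885} = \left(\left(-104 - 9\right) - -1855\right) - \frac{466}{885} = \left(-113 + 1855\right) - \frac{466}{885} = 1742 - \frac{466}{885} = \frac{1541204}{885}$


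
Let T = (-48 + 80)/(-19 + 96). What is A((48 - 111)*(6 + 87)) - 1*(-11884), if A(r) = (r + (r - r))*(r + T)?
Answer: 377710631/11 ≈ 3.4337e+7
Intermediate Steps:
T = 32/77 ≈ 0.41558
A(r) = r*(32/77 + r) (A(r) = (r + (r - r))*(r + 32/77) = (r + 0)*(32/77 + r) = r*(32/77 + r))
A((48 - 111)*(6 + 87)) - 1*(-11884) = ((48 - 111)*(6 + 87))*(32 + 77*((48 - 111)*(6 + 87)))/77 - 1*(-11884) = (-63*93)*(32 + 77*(-63*93))/77 + 11884 = (1/77)*(-5859)*(32 + 77*(-5859)) + 11884 = (1/77)*(-5859)*(32 - 451143) + 11884 = (1/77)*(-5859)*(-451111) + 11884 = 377579907/11 + 11884 = 377710631/11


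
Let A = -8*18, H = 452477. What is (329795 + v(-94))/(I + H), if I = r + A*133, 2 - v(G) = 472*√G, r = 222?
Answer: 329797/433547 - 472*I*√94/433547 ≈ 0.76069 - 0.010555*I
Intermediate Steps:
A = -144
v(G) = 2 - 472*√G
I = -18930 (I = 222 - 144*133 = 222 - 19152 = -18930)
(329795 + v(-94))/(I + H) = (329795 + (2 - 472*I*√94))/(-18930 + 452477) = (329795 + (2 - 472*I*√94))/433547 = (329795 + (2 - 472*I*√94))*(1/433547) = (329797 - 472*I*√94)*(1/433547) = 329797/433547 - 472*I*√94/433547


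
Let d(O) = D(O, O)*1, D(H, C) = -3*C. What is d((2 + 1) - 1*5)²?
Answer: 36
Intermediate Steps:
d(O) = -3*O (d(O) = -3*O*1 = -3*O)
d((2 + 1) - 1*5)² = (-3*((2 + 1) - 1*5))² = (-3*(3 - 5))² = (-3*(-2))² = 6² = 36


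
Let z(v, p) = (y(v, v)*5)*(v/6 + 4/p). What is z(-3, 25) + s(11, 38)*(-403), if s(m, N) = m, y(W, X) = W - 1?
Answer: -22131/5 ≈ -4426.2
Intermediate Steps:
y(W, X) = -1 + W
z(v, p) = (-5 + 5*v)*(4/p + v/6) (z(v, p) = ((-1 + v)*5)*(v/6 + 4/p) = (-5 + 5*v)*(v*(⅙) + 4/p) = (-5 + 5*v)*(v/6 + 4/p) = (-5 + 5*v)*(4/p + v/6))
z(-3, 25) + s(11, 38)*(-403) = (⅚)*(-1 - 3)*(24 + 25*(-3))/25 + 11*(-403) = (⅚)*(1/25)*(-4)*(24 - 75) - 4433 = (⅚)*(1/25)*(-4)*(-51) - 4433 = 34/5 - 4433 = -22131/5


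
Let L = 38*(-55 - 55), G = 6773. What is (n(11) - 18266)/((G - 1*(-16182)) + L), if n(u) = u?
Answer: -3651/3755 ≈ -0.97230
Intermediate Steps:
L = -4180 (L = 38*(-110) = -4180)
(n(11) - 18266)/((G - 1*(-16182)) + L) = (11 - 18266)/((6773 - 1*(-16182)) - 4180) = -18255/((6773 + 16182) - 4180) = -18255/(22955 - 4180) = -18255/18775 = -18255*1/18775 = -3651/3755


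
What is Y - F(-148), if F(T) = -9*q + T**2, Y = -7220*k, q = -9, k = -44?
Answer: 295695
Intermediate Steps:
Y = 317680 (Y = -7220*(-44) = 317680)
F(T) = 81 + T**2 (F(T) = -9*(-9) + T**2 = 81 + T**2)
Y - F(-148) = 317680 - (81 + (-148)**2) = 317680 - (81 + 21904) = 317680 - 1*21985 = 317680 - 21985 = 295695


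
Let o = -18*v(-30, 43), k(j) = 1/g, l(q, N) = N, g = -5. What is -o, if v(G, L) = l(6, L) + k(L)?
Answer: 3852/5 ≈ 770.40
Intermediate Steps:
k(j) = -⅕ (k(j) = 1/(-5) = -⅕)
v(G, L) = -⅕ + L (v(G, L) = L - ⅕ = -⅕ + L)
o = -3852/5 (o = -18*(-⅕ + 43) = -18*214/5 = -3852/5 ≈ -770.40)
-o = -1*(-3852/5) = 3852/5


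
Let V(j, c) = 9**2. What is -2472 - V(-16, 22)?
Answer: -2553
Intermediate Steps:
V(j, c) = 81
-2472 - V(-16, 22) = -2472 - 1*81 = -2472 - 81 = -2553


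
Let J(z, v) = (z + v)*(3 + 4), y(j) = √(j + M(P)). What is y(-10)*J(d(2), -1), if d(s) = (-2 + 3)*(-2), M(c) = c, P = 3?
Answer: -21*I*√7 ≈ -55.561*I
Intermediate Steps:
d(s) = -2 (d(s) = 1*(-2) = -2)
y(j) = √(3 + j) (y(j) = √(j + 3) = √(3 + j))
J(z, v) = 7*v + 7*z (J(z, v) = (v + z)*7 = 7*v + 7*z)
y(-10)*J(d(2), -1) = √(3 - 10)*(7*(-1) + 7*(-2)) = √(-7)*(-7 - 14) = (I*√7)*(-21) = -21*I*√7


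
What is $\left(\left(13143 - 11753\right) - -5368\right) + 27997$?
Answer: $34755$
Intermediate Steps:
$\left(\left(13143 - 11753\right) - -5368\right) + 27997 = \left(1390 + \left(-355 + 5723\right)\right) + 27997 = \left(1390 + 5368\right) + 27997 = 6758 + 27997 = 34755$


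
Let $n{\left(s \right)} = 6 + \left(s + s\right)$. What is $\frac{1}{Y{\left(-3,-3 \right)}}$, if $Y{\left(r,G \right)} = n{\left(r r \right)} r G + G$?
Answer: $\frac{1}{213} \approx 0.0046948$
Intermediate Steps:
$n{\left(s \right)} = 6 + 2 s$
$Y{\left(r,G \right)} = G + G r \left(6 + 2 r^{2}\right)$ ($Y{\left(r,G \right)} = \left(6 + 2 r r\right) r G + G = \left(6 + 2 r^{2}\right) r G + G = r \left(6 + 2 r^{2}\right) G + G = G r \left(6 + 2 r^{2}\right) + G = G + G r \left(6 + 2 r^{2}\right)$)
$\frac{1}{Y{\left(-3,-3 \right)}} = \frac{1}{\left(-3\right) \left(1 + 2 \left(-3\right) \left(3 + \left(-3\right)^{2}\right)\right)} = \frac{1}{\left(-3\right) \left(1 + 2 \left(-3\right) \left(3 + 9\right)\right)} = \frac{1}{\left(-3\right) \left(1 + 2 \left(-3\right) 12\right)} = \frac{1}{\left(-3\right) \left(1 - 72\right)} = \frac{1}{\left(-3\right) \left(-71\right)} = \frac{1}{213}$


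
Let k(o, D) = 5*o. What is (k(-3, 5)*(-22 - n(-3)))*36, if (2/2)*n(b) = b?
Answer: 10260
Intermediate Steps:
n(b) = b
(k(-3, 5)*(-22 - n(-3)))*36 = ((5*(-3))*(-22 - 1*(-3)))*36 = -15*(-22 + 3)*36 = -15*(-19)*36 = 285*36 = 10260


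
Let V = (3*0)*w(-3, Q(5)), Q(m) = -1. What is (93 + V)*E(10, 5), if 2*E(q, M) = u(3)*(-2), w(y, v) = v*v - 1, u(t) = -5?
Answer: 465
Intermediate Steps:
w(y, v) = -1 + v**2 (w(y, v) = v**2 - 1 = -1 + v**2)
E(q, M) = 5 (E(q, M) = (-5*(-2))/2 = (1/2)*10 = 5)
V = 0 (V = (3*0)*(-1 + (-1)**2) = 0*(-1 + 1) = 0*0 = 0)
(93 + V)*E(10, 5) = (93 + 0)*5 = 93*5 = 465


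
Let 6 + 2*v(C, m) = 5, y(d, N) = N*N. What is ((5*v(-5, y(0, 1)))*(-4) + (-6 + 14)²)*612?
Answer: 45288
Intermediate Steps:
y(d, N) = N²
v(C, m) = -½ (v(C, m) = -3 + (½)*5 = -3 + 5/2 = -½)
((5*v(-5, y(0, 1)))*(-4) + (-6 + 14)²)*612 = ((5*(-½))*(-4) + (-6 + 14)²)*612 = (-5/2*(-4) + 8²)*612 = (10 + 64)*612 = 74*612 = 45288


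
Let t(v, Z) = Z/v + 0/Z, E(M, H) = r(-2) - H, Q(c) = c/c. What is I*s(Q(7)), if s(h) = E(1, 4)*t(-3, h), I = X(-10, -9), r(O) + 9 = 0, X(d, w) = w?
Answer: -39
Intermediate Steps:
Q(c) = 1
r(O) = -9 (r(O) = -9 + 0 = -9)
I = -9
E(M, H) = -9 - H
t(v, Z) = Z/v (t(v, Z) = Z/v + 0 = Z/v)
s(h) = 13*h/3 (s(h) = (-9 - 1*4)*(h/(-3)) = (-9 - 4)*(h*(-⅓)) = -(-13)*h/3 = 13*h/3)
I*s(Q(7)) = -39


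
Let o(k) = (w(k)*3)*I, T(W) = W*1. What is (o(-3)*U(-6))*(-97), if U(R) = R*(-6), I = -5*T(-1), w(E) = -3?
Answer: 157140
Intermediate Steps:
T(W) = W
I = 5 (I = -5*(-1) = 5)
U(R) = -6*R
o(k) = -45 (o(k) = -3*3*5 = -9*5 = -45)
(o(-3)*U(-6))*(-97) = -(-270)*(-6)*(-97) = -45*36*(-97) = -1620*(-97) = 157140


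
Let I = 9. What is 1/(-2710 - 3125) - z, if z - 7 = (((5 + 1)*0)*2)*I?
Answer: -40846/5835 ≈ -7.0002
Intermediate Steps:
z = 7 (z = 7 + (((5 + 1)*0)*2)*9 = 7 + ((6*0)*2)*9 = 7 + (0*2)*9 = 7 + 0*9 = 7 + 0 = 7)
1/(-2710 - 3125) - z = 1/(-2710 - 3125) - 1*7 = 1/(-5835) - 7 = -1/5835 - 7 = -40846/5835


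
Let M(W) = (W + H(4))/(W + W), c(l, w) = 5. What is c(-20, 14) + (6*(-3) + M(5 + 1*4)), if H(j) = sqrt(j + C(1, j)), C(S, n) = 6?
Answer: -25/2 + sqrt(10)/18 ≈ -12.324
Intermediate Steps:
H(j) = sqrt(6 + j) (H(j) = sqrt(j + 6) = sqrt(6 + j))
M(W) = (W + sqrt(10))/(2*W) (M(W) = (W + sqrt(6 + 4))/(W + W) = (W + sqrt(10))/((2*W)) = (W + sqrt(10))*(1/(2*W)) = (W + sqrt(10))/(2*W))
c(-20, 14) + (6*(-3) + M(5 + 1*4)) = 5 + (6*(-3) + ((5 + 1*4) + sqrt(10))/(2*(5 + 1*4))) = 5 + (-18 + ((5 + 4) + sqrt(10))/(2*(5 + 4))) = 5 + (-18 + (1/2)*(9 + sqrt(10))/9) = 5 + (-18 + (1/2)*(1/9)*(9 + sqrt(10))) = 5 + (-18 + (1/2 + sqrt(10)/18)) = 5 + (-35/2 + sqrt(10)/18) = -25/2 + sqrt(10)/18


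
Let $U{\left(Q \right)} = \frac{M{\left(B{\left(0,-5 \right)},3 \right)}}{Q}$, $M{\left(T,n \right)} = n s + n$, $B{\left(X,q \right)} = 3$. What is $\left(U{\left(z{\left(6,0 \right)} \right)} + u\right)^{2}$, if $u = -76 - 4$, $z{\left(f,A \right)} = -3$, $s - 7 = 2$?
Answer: $8100$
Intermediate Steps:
$s = 9$ ($s = 7 + 2 = 9$)
$M{\left(T,n \right)} = 10 n$ ($M{\left(T,n \right)} = n 9 + n = 9 n + n = 10 n$)
$U{\left(Q \right)} = \frac{30}{Q}$ ($U{\left(Q \right)} = \frac{10 \cdot 3}{Q} = \frac{30}{Q}$)
$u = -80$ ($u = -76 - 4 = -80$)
$\left(U{\left(z{\left(6,0 \right)} \right)} + u\right)^{2} = \left(\frac{30}{-3} - 80\right)^{2} = \left(30 \left(- \frac{1}{3}\right) - 80\right)^{2} = \left(-10 - 80\right)^{2} = \left(-90\right)^{2} = 8100$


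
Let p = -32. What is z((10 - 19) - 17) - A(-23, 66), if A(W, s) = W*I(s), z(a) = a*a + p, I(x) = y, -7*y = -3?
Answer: 4577/7 ≈ 653.86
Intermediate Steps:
y = 3/7 (y = -1/7*(-3) = 3/7 ≈ 0.42857)
I(x) = 3/7
z(a) = -32 + a**2 (z(a) = a*a - 32 = a**2 - 32 = -32 + a**2)
A(W, s) = 3*W/7 (A(W, s) = W*(3/7) = 3*W/7)
z((10 - 19) - 17) - A(-23, 66) = (-32 + ((10 - 19) - 17)**2) - 3*(-23)/7 = (-32 + (-9 - 17)**2) - 1*(-69/7) = (-32 + (-26)**2) + 69/7 = (-32 + 676) + 69/7 = 644 + 69/7 = 4577/7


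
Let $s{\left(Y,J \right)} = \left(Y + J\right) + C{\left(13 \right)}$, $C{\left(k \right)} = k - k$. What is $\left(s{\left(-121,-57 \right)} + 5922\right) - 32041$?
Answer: $-26297$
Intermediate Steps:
$C{\left(k \right)} = 0$
$s{\left(Y,J \right)} = J + Y$ ($s{\left(Y,J \right)} = \left(Y + J\right) + 0 = \left(J + Y\right) + 0 = J + Y$)
$\left(s{\left(-121,-57 \right)} + 5922\right) - 32041 = \left(\left(-57 - 121\right) + 5922\right) - 32041 = \left(-178 + 5922\right) - 32041 = 5744 - 32041 = -26297$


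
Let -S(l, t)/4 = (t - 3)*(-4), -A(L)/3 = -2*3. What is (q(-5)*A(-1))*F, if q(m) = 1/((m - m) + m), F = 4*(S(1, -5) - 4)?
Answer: 9504/5 ≈ 1900.8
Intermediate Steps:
A(L) = 18 (A(L) = -(-6)*3 = -3*(-6) = 18)
S(l, t) = -48 + 16*t (S(l, t) = -4*(t - 3)*(-4) = -4*(-3 + t)*(-4) = -4*(12 - 4*t) = -48 + 16*t)
F = -528 (F = 4*((-48 + 16*(-5)) - 4) = 4*((-48 - 80) - 4) = 4*(-128 - 4) = 4*(-132) = -528)
q(m) = 1/m (q(m) = 1/(0 + m) = 1/m)
(q(-5)*A(-1))*F = (18/(-5))*(-528) = -⅕*18*(-528) = -18/5*(-528) = 9504/5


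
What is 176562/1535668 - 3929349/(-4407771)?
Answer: 1135403397239/1128145479338 ≈ 1.0064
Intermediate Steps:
176562/1535668 - 3929349/(-4407771) = 176562*(1/1535668) - 3929349*(-1/4407771) = 88281/767834 + 1309783/1469257 = 1135403397239/1128145479338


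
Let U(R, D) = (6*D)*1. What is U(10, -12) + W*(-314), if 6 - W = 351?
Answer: 108258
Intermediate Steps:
W = -345 (W = 6 - 1*351 = 6 - 351 = -345)
U(R, D) = 6*D
U(10, -12) + W*(-314) = 6*(-12) - 345*(-314) = -72 + 108330 = 108258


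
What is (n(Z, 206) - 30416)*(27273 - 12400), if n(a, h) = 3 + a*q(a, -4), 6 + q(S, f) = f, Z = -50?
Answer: -444896049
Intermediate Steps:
q(S, f) = -6 + f
n(a, h) = 3 - 10*a (n(a, h) = 3 + a*(-6 - 4) = 3 + a*(-10) = 3 - 10*a)
(n(Z, 206) - 30416)*(27273 - 12400) = ((3 - 10*(-50)) - 30416)*(27273 - 12400) = ((3 + 500) - 30416)*14873 = (503 - 30416)*14873 = -29913*14873 = -444896049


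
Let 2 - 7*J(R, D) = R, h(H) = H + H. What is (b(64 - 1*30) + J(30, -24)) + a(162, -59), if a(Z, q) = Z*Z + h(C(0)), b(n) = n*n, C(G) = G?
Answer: 27396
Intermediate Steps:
h(H) = 2*H
J(R, D) = 2/7 - R/7
b(n) = n²
a(Z, q) = Z² (a(Z, q) = Z*Z + 2*0 = Z² + 0 = Z²)
(b(64 - 1*30) + J(30, -24)) + a(162, -59) = ((64 - 1*30)² + (2/7 - ⅐*30)) + 162² = ((64 - 30)² + (2/7 - 30/7)) + 26244 = (34² - 4) + 26244 = (1156 - 4) + 26244 = 1152 + 26244 = 27396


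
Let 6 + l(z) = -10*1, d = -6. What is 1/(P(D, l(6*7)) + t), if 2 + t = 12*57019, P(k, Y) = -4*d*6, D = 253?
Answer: 1/684370 ≈ 1.4612e-6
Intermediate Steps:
l(z) = -16 (l(z) = -6 - 10*1 = -6 - 10 = -16)
P(k, Y) = 144 (P(k, Y) = -4*(-6)*6 = 24*6 = 144)
t = 684226 (t = -2 + 12*57019 = -2 + 684228 = 684226)
1/(P(D, l(6*7)) + t) = 1/(144 + 684226) = 1/684370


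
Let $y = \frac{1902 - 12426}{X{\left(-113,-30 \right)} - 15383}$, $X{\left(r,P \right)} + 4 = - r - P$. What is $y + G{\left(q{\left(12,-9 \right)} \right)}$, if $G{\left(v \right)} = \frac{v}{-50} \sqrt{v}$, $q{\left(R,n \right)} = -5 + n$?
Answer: $\frac{2631}{3811} + \frac{7 i \sqrt{14}}{25} \approx 0.69037 + 1.0477 i$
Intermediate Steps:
$X{\left(r,P \right)} = -4 - P - r$ ($X{\left(r,P \right)} = -4 - \left(P + r\right) = -4 - P - r$)
$G{\left(v \right)} = - \frac{v^{\frac{3}{2}}}{50}$ ($G{\left(v \right)} = v \left(- \frac{1}{50}\right) \sqrt{v} = - \frac{v}{50} \sqrt{v} = - \frac{v^{\frac{3}{2}}}{50}$)
$y = \frac{2631}{3811}$ ($y = \frac{1902 - 12426}{\left(-4 - -30 - -113\right) - 15383} = - \frac{10524}{\left(-4 + 30 + 113\right) - 15383} = - \frac{10524}{139 - 15383} = - \frac{10524}{-15244} = \left(-10524\right) \left(- \frac{1}{15244}\right) = \frac{2631}{3811} \approx 0.69037$)
$y + G{\left(q{\left(12,-9 \right)} \right)} = \frac{2631}{3811} - \frac{\left(-5 - 9\right)^{\frac{3}{2}}}{50} = \frac{2631}{3811} - \frac{\left(-14\right)^{\frac{3}{2}}}{50} = \frac{2631}{3811} - \frac{\left(-14\right) i \sqrt{14}}{50} = \frac{2631}{3811} + \frac{7 i \sqrt{14}}{25}$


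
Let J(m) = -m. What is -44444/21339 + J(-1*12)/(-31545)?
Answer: -155804672/74793195 ≈ -2.0831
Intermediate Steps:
-44444/21339 + J(-1*12)/(-31545) = -44444/21339 - (-1)*12/(-31545) = -44444*1/21339 - 1*(-12)*(-1/31545) = -44444/21339 + 12*(-1/31545) = -44444/21339 - 4/10515 = -155804672/74793195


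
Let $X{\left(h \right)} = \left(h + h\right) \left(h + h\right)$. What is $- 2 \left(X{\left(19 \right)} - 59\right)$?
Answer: $-2770$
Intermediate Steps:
$X{\left(h \right)} = 4 h^{2}$ ($X{\left(h \right)} = 2 h 2 h = 4 h^{2}$)
$- 2 \left(X{\left(19 \right)} - 59\right) = - 2 \left(4 \cdot 19^{2} - 59\right) = - 2 \left(4 \cdot 361 - 59\right) = - 2 \left(1444 - 59\right) = \left(-2\right) 1385 = -2770$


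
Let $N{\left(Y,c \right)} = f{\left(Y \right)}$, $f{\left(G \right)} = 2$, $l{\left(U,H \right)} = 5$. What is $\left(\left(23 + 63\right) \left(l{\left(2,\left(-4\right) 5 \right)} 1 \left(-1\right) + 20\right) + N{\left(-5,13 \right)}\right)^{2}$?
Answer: $1669264$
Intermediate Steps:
$N{\left(Y,c \right)} = 2$
$\left(\left(23 + 63\right) \left(l{\left(2,\left(-4\right) 5 \right)} 1 \left(-1\right) + 20\right) + N{\left(-5,13 \right)}\right)^{2} = \left(\left(23 + 63\right) \left(5 \cdot 1 \left(-1\right) + 20\right) + 2\right)^{2} = \left(86 \left(5 \left(-1\right) + 20\right) + 2\right)^{2} = \left(86 \left(-5 + 20\right) + 2\right)^{2} = \left(86 \cdot 15 + 2\right)^{2} = \left(1290 + 2\right)^{2} = 1292^{2} = 1669264$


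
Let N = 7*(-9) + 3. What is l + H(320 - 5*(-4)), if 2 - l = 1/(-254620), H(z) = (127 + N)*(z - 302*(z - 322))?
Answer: -86934906599/254620 ≈ -3.4143e+5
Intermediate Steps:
N = -60 (N = -63 + 3 = -60)
H(z) = 6515348 - 20167*z (H(z) = (127 - 60)*(z - 302*(z - 322)) = 67*(z - 302*(-322 + z)) = 67*(z + (97244 - 302*z)) = 67*(97244 - 301*z) = 6515348 - 20167*z)
l = 509241/254620 (l = 2 - 1/(-254620) = 2 - 1*(-1/254620) = 2 + 1/254620 = 509241/254620 ≈ 2.0000)
l + H(320 - 5*(-4)) = 509241/254620 + (6515348 - 20167*(320 - 5*(-4))) = 509241/254620 + (6515348 - 20167*(320 - 1*(-20))) = 509241/254620 + (6515348 - 20167*(320 + 20)) = 509241/254620 + (6515348 - 20167*340) = 509241/254620 + (6515348 - 6856780) = 509241/254620 - 341432 = -86934906599/254620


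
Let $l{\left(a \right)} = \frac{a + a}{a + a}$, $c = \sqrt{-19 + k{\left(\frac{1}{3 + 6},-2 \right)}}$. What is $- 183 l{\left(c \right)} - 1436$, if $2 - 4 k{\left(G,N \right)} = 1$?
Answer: $-1619$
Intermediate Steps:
$k{\left(G,N \right)} = \frac{1}{4}$ ($k{\left(G,N \right)} = \frac{1}{2} - \frac{1}{4} = \frac{1}{4}$)
$c = \frac{5 i \sqrt{3}}{2}$ ($c = \sqrt{-19 + \frac{1}{4}} = \sqrt{- \frac{75}{4}} = \frac{5 i \sqrt{3}}{2} \approx 4.3301 i$)
$l{\left(a \right)} = 1$ ($l{\left(a \right)} = \frac{2 a}{2 a} = 2 a \frac{1}{2 a} = 1$)
$- 183 l{\left(c \right)} - 1436 = \left(-183\right) 1 - 1436 = -183 - 1436 = -1619$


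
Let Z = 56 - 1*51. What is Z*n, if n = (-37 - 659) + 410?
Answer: -1430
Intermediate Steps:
Z = 5 (Z = 56 - 51 = 5)
n = -286 (n = -696 + 410 = -286)
Z*n = 5*(-286) = -1430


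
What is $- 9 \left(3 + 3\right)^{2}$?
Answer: $-324$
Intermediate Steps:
$- 9 \left(3 + 3\right)^{2} = - 9 \cdot 6^{2} = \left(-9\right) 36 = -324$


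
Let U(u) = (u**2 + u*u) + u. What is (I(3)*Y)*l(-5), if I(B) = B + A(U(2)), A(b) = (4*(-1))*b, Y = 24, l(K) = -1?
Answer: 888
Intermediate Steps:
U(u) = u + 2*u**2 (U(u) = (u**2 + u**2) + u = 2*u**2 + u = u + 2*u**2)
A(b) = -4*b
I(B) = -40 + B (I(B) = B - 8*(1 + 2*2) = B - 8*(1 + 4) = B - 8*5 = B - 4*10 = B - 40 = -40 + B)
(I(3)*Y)*l(-5) = ((-40 + 3)*24)*(-1) = -37*24*(-1) = -888*(-1) = 888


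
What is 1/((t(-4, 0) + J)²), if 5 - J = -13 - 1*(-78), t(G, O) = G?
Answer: 1/4096 ≈ 0.00024414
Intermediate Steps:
J = -60 (J = 5 - (-13 - 1*(-78)) = 5 - (-13 + 78) = 5 - 1*65 = 5 - 65 = -60)
1/((t(-4, 0) + J)²) = 1/((-4 - 60)²) = 1/((-64)²) = 1/4096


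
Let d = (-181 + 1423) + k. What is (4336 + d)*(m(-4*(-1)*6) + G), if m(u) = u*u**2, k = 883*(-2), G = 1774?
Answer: 59459576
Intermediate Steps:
k = -1766
d = -524 (d = (-181 + 1423) - 1766 = 1242 - 1766 = -524)
m(u) = u**3
(4336 + d)*(m(-4*(-1)*6) + G) = (4336 - 524)*((-4*(-1)*6)**3 + 1774) = 3812*((4*6)**3 + 1774) = 3812*(24**3 + 1774) = 3812*(13824 + 1774) = 3812*15598 = 59459576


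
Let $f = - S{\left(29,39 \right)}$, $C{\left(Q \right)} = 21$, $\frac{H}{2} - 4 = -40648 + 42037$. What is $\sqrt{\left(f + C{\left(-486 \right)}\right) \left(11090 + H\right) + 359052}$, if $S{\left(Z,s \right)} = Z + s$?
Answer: $16 i \sqrt{1145} \approx 541.41 i$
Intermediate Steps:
$H = 2786$ ($H = 8 + 2 \left(-40648 + 42037\right) = 8 + 2 \cdot 1389 = 8 + 2778 = 2786$)
$f = -68$ ($f = - (29 + 39) = \left(-1\right) 68 = -68$)
$\sqrt{\left(f + C{\left(-486 \right)}\right) \left(11090 + H\right) + 359052} = \sqrt{\left(-68 + 21\right) \left(11090 + 2786\right) + 359052} = \sqrt{\left(-47\right) 13876 + 359052} = \sqrt{-652172 + 359052} = \sqrt{-293120} = 16 i \sqrt{1145}$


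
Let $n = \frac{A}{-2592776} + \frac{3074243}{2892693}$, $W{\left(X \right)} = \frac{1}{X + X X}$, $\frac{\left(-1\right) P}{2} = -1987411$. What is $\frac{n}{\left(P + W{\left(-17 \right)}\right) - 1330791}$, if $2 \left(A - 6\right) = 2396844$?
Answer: $\frac{153140732186776}{674237343848768250693} \approx 2.2713 \cdot 10^{-7}$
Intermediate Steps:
$P = 3974822$ ($P = \left(-2\right) \left(-1987411\right) = 3974822$)
$A = 1198428$ ($A = 6 + \frac{1}{2} \cdot 2396844 = 6 + 1198422 = 1198428$)
$W{\left(X \right)} = \frac{1}{X + X^{2}}$
$n = \frac{1126034795491}{1875026246442}$ ($n = \frac{1198428}{-2592776} + \frac{3074243}{2892693} = 1198428 \left(- \frac{1}{2592776}\right) + 3074243 \cdot \frac{1}{2892693} = - \frac{299607}{648194} + \frac{3074243}{2892693} = \frac{1126034795491}{1875026246442} \approx 0.60054$)
$\frac{n}{\left(P + W{\left(-17 \right)}\right) - 1330791} = \frac{1126034795491}{1875026246442 \left(\left(3974822 + \frac{1}{\left(-17\right) \left(1 - 17\right)}\right) - 1330791\right)} = \frac{1126034795491}{1875026246442 \left(\left(3974822 - \frac{1}{17 \left(-16\right)}\right) - 1330791\right)} = \frac{1126034795491}{1875026246442 \left(\left(3974822 - - \frac{1}{272}\right) - 1330791\right)} = \frac{1126034795491}{1875026246442 \left(\left(3974822 + \frac{1}{272}\right) - 1330791\right)} = \frac{1126034795491}{1875026246442 \left(\frac{1081151585}{272} - 1330791\right)} = \frac{1126034795491}{1875026246442 \cdot \frac{719176433}{272}} = \frac{1126034795491}{1875026246442} \cdot \frac{272}{719176433} = \frac{153140732186776}{674237343848768250693}$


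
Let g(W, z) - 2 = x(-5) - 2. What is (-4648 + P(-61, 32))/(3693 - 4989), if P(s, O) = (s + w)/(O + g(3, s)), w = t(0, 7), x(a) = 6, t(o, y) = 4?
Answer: 9299/2592 ≈ 3.5876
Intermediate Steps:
g(W, z) = 6 (g(W, z) = 2 + (6 - 2) = 2 + 4 = 6)
w = 4
P(s, O) = (4 + s)/(6 + O) (P(s, O) = (s + 4)/(O + 6) = (4 + s)/(6 + O))
(-4648 + P(-61, 32))/(3693 - 4989) = (-4648 + (4 - 61)/(6 + 32))/(3693 - 4989) = (-4648 - 57/38)/(-1296) = (-4648 + (1/38)*(-57))*(-1/1296) = (-4648 - 3/2)*(-1/1296) = -9299/2*(-1/1296) = 9299/2592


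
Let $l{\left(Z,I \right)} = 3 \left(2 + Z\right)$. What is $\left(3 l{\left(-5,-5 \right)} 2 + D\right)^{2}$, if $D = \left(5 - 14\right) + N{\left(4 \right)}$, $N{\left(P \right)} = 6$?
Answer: $3249$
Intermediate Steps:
$l{\left(Z,I \right)} = 6 + 3 Z$
$D = -3$ ($D = \left(5 - 14\right) + 6 = -9 + 6 = -3$)
$\left(3 l{\left(-5,-5 \right)} 2 + D\right)^{2} = \left(3 \left(6 + 3 \left(-5\right)\right) 2 - 3\right)^{2} = \left(3 \left(6 - 15\right) 2 - 3\right)^{2} = \left(3 \left(-9\right) 2 - 3\right)^{2} = \left(\left(-27\right) 2 - 3\right)^{2} = \left(-54 - 3\right)^{2} = \left(-57\right)^{2} = 3249$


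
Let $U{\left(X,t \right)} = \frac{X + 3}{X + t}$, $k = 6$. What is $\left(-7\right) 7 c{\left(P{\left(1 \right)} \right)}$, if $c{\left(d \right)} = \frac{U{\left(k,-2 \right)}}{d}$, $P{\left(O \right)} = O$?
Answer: $- \frac{441}{4} \approx -110.25$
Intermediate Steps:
$U{\left(X,t \right)} = \frac{3 + X}{X + t}$
$c{\left(d \right)} = \frac{9}{4 d}$ ($c{\left(d \right)} = \frac{\frac{1}{6 - 2} \left(3 + 6\right)}{d} = \frac{\frac{1}{4} \cdot 9}{d} = \frac{9}{4 d}$)
$\left(-7\right) 7 c{\left(P{\left(1 \right)} \right)} = \left(-7\right) 7 \frac{9}{4 \cdot 1} = - 49 \cdot \frac{9}{4} \cdot 1 = \left(-49\right) \frac{9}{4} = - \frac{441}{4}$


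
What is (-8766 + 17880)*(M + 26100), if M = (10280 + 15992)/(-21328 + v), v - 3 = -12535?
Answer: 2013555400248/8465 ≈ 2.3787e+8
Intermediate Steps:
v = -12532 (v = 3 - 12535 = -12532)
M = -6568/8465 (M = (10280 + 15992)/(-21328 - 12532) = 26272/(-33860) = 26272*(-1/33860) = -6568/8465 ≈ -0.77590)
(-8766 + 17880)*(M + 26100) = (-8766 + 17880)*(-6568/8465 + 26100) = 9114*(220929932/8465) = 2013555400248/8465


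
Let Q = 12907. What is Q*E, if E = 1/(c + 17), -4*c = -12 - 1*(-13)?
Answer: 51628/67 ≈ 770.57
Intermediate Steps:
c = -¼ (c = -(-12 - 1*(-13))/4 = -(-12 + 13)/4 = -¼*1 = -¼ ≈ -0.25000)
E = 4/67 (E = 1/(-¼ + 17) = 1/(67/4) = 4/67 ≈ 0.059702)
Q*E = 12907*(4/67) = 51628/67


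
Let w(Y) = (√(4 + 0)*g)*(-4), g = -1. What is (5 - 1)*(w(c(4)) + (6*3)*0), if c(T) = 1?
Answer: 32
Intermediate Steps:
w(Y) = 8 (w(Y) = (√(4 + 0)*(-1))*(-4) = (√4*(-1))*(-4) = (2*(-1))*(-4) = -2*(-4) = 8)
(5 - 1)*(w(c(4)) + (6*3)*0) = (5 - 1)*(8 + (6*3)*0) = 4*(8 + 18*0) = 4*(8 + 0) = 4*8 = 32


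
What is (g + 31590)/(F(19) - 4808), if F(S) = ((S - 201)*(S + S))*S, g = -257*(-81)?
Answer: -17469/45404 ≈ -0.38475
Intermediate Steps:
g = 20817
F(S) = 2*S**2*(-201 + S) (F(S) = ((-201 + S)*(2*S))*S = (2*S*(-201 + S))*S = 2*S**2*(-201 + S))
(g + 31590)/(F(19) - 4808) = (20817 + 31590)/(2*19**2*(-201 + 19) - 4808) = 52407/(2*361*(-182) - 4808) = 52407/(-131404 - 4808) = 52407/(-136212) = 52407*(-1/136212) = -17469/45404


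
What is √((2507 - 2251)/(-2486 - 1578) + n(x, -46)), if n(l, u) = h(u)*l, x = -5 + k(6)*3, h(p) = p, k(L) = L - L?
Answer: √3708654/127 ≈ 15.164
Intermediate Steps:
k(L) = 0
x = -5 (x = -5 + 0*3 = -5 + 0 = -5)
n(l, u) = l*u (n(l, u) = u*l = l*u)
√((2507 - 2251)/(-2486 - 1578) + n(x, -46)) = √((2507 - 2251)/(-2486 - 1578) - 5*(-46)) = √(256/(-4064) + 230) = √(256*(-1/4064) + 230) = √(-8/127 + 230) = √(29202/127) = √3708654/127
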